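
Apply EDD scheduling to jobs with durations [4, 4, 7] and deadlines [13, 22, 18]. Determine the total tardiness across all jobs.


Sort by due date (EDD order): [(4, 13), (7, 18), (4, 22)]
Compute completion times and tardiness:
  Job 1: p=4, d=13, C=4, tardiness=max(0,4-13)=0
  Job 2: p=7, d=18, C=11, tardiness=max(0,11-18)=0
  Job 3: p=4, d=22, C=15, tardiness=max(0,15-22)=0
Total tardiness = 0

0


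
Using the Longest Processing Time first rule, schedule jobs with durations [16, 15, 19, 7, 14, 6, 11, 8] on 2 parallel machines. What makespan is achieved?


Sort jobs in decreasing order (LPT): [19, 16, 15, 14, 11, 8, 7, 6]
Assign each job to the least loaded machine:
  Machine 1: jobs [19, 14, 8, 7], load = 48
  Machine 2: jobs [16, 15, 11, 6], load = 48
Makespan = max load = 48

48


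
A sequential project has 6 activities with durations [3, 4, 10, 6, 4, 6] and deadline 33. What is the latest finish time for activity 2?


LF(activity 2) = deadline - sum of successor durations
Successors: activities 3 through 6 with durations [10, 6, 4, 6]
Sum of successor durations = 26
LF = 33 - 26 = 7

7


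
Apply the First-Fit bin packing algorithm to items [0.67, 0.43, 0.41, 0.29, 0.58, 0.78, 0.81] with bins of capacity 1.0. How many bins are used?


Place items sequentially using First-Fit:
  Item 0.67 -> new Bin 1
  Item 0.43 -> new Bin 2
  Item 0.41 -> Bin 2 (now 0.84)
  Item 0.29 -> Bin 1 (now 0.96)
  Item 0.58 -> new Bin 3
  Item 0.78 -> new Bin 4
  Item 0.81 -> new Bin 5
Total bins used = 5

5


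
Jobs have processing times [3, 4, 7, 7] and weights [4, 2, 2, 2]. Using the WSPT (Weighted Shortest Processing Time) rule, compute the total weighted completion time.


Compute p/w ratios and sort ascending (WSPT): [(3, 4), (4, 2), (7, 2), (7, 2)]
Compute weighted completion times:
  Job (p=3,w=4): C=3, w*C=4*3=12
  Job (p=4,w=2): C=7, w*C=2*7=14
  Job (p=7,w=2): C=14, w*C=2*14=28
  Job (p=7,w=2): C=21, w*C=2*21=42
Total weighted completion time = 96

96


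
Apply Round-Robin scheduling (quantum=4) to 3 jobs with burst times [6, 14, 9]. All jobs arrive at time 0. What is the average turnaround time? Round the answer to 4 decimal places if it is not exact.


Time quantum = 4
Execution trace:
  J1 runs 4 units, time = 4
  J2 runs 4 units, time = 8
  J3 runs 4 units, time = 12
  J1 runs 2 units, time = 14
  J2 runs 4 units, time = 18
  J3 runs 4 units, time = 22
  J2 runs 4 units, time = 26
  J3 runs 1 units, time = 27
  J2 runs 2 units, time = 29
Finish times: [14, 29, 27]
Average turnaround = 70/3 = 23.3333

23.3333


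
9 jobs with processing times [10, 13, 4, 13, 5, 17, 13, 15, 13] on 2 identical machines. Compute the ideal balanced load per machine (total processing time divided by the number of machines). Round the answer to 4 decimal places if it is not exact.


Total processing time = 10 + 13 + 4 + 13 + 5 + 17 + 13 + 15 + 13 = 103
Number of machines = 2
Ideal balanced load = 103 / 2 = 51.5

51.5


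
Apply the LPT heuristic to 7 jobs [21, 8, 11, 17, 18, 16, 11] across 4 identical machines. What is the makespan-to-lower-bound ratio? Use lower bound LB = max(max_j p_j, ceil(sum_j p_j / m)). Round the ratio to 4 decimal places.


LPT order: [21, 18, 17, 16, 11, 11, 8]
Machine loads after assignment: [21, 26, 28, 27]
LPT makespan = 28
Lower bound = max(max_job, ceil(total/4)) = max(21, 26) = 26
Ratio = 28 / 26 = 1.0769

1.0769


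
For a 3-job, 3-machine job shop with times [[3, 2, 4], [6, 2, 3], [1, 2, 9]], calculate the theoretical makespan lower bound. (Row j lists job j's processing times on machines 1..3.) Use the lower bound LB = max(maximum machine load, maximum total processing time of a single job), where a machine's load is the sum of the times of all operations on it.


Machine loads:
  Machine 1: 3 + 6 + 1 = 10
  Machine 2: 2 + 2 + 2 = 6
  Machine 3: 4 + 3 + 9 = 16
Max machine load = 16
Job totals:
  Job 1: 9
  Job 2: 11
  Job 3: 12
Max job total = 12
Lower bound = max(16, 12) = 16

16


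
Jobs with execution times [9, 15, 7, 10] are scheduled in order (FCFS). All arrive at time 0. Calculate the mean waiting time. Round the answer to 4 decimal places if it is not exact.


FCFS order (as given): [9, 15, 7, 10]
Waiting times:
  Job 1: wait = 0
  Job 2: wait = 9
  Job 3: wait = 24
  Job 4: wait = 31
Sum of waiting times = 64
Average waiting time = 64/4 = 16.0

16.0


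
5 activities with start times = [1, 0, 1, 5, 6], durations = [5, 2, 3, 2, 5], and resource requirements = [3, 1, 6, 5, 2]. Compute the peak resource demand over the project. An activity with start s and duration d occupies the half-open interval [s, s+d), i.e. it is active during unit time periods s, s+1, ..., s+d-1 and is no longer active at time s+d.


Each activity i is active on [start_i, start_i + duration_i).
Compute total resource usage per time slot:
  t=0: active resources = [1], total = 1
  t=1: active resources = [3, 1, 6], total = 10
  t=2: active resources = [3, 6], total = 9
  t=3: active resources = [3, 6], total = 9
  t=4: active resources = [3], total = 3
  t=5: active resources = [3, 5], total = 8
  t=6: active resources = [5, 2], total = 7
  t=7: active resources = [2], total = 2
  t=8: active resources = [2], total = 2
  t=9: active resources = [2], total = 2
  t=10: active resources = [2], total = 2
Peak resource demand = 10

10


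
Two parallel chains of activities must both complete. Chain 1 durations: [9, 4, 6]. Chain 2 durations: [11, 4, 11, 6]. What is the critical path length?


Path A total = 9 + 4 + 6 = 19
Path B total = 11 + 4 + 11 + 6 = 32
Critical path = longest path = max(19, 32) = 32

32


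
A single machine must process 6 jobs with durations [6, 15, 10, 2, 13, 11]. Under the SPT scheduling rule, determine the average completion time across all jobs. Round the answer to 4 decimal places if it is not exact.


Sort jobs by processing time (SPT order): [2, 6, 10, 11, 13, 15]
Compute completion times sequentially:
  Job 1: processing = 2, completes at 2
  Job 2: processing = 6, completes at 8
  Job 3: processing = 10, completes at 18
  Job 4: processing = 11, completes at 29
  Job 5: processing = 13, completes at 42
  Job 6: processing = 15, completes at 57
Sum of completion times = 156
Average completion time = 156/6 = 26.0

26.0


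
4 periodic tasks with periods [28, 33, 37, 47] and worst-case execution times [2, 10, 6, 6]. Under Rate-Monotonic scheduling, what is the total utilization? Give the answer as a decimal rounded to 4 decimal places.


Compute individual utilizations (exact fractions):
  Task 1: C/T = 2/28 = 1/14 (approx. 0.0714)
  Task 2: C/T = 10/33 (approx. 0.303)
  Task 3: C/T = 6/37 (approx. 0.1622)
  Task 4: C/T = 6/47 (approx. 0.1277)
Total utilization U = 1/14 + 10/33 + 6/37 + 6/47 = 533695/803418
Rounded to 4 decimal places: U = 0.6643
RM (Liu & Layland) bound for 4 tasks = 0.756828; compare with U = 533695/803418 (approx. 0.664281)
U <= bound, so schedulable by RM sufficient condition.

0.6643


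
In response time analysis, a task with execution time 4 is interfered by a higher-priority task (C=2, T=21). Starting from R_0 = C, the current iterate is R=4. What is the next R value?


R_next = C + ceil(R_prev / T_hp) * C_hp
ceil(4 / 21) = ceil(0.1905) = 1
Interference = 1 * 2 = 2
R_next = 4 + 2 = 6

6


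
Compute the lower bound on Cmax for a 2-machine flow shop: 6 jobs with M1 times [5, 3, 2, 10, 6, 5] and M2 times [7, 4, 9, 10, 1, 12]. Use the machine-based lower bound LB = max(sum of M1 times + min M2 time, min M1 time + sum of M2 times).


LB1 = sum(M1 times) + min(M2 times) = 31 + 1 = 32
LB2 = min(M1 times) + sum(M2 times) = 2 + 43 = 45
Lower bound = max(LB1, LB2) = max(32, 45) = 45

45


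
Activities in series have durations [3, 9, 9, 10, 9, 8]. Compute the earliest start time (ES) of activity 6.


Activity 6 starts after activities 1 through 5 complete.
Predecessor durations: [3, 9, 9, 10, 9]
ES = 3 + 9 + 9 + 10 + 9 = 40

40


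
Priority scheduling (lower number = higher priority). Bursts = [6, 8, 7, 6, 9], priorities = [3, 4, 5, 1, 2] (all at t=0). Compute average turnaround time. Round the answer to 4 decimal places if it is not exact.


Sort by priority (ascending = highest first):
Order: [(1, 6), (2, 9), (3, 6), (4, 8), (5, 7)]
Completion times:
  Priority 1, burst=6, C=6
  Priority 2, burst=9, C=15
  Priority 3, burst=6, C=21
  Priority 4, burst=8, C=29
  Priority 5, burst=7, C=36
Average turnaround = 107/5 = 21.4

21.4


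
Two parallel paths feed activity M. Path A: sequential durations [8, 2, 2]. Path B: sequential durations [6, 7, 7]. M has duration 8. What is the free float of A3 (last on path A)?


ES(A3) = sum of predecessors on chain A = 10
EF(A3) = ES + duration = 10 + 2 = 12
Successor of A3 is M. ES(M) = max(sum(A), sum(B)) = max(12, 20) = 20
Free float = ES(successor) - EF(current) = 20 - 12 = 8

8


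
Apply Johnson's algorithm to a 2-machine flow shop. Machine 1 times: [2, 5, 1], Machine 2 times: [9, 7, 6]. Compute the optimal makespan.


Apply Johnson's rule:
  Group 1 (a <= b): [(3, 1, 6), (1, 2, 9), (2, 5, 7)]
  Group 2 (a > b): []
Optimal job order: [3, 1, 2]
Schedule:
  Job 3: M1 done at 1, M2 done at 7
  Job 1: M1 done at 3, M2 done at 16
  Job 2: M1 done at 8, M2 done at 23
Makespan = 23

23


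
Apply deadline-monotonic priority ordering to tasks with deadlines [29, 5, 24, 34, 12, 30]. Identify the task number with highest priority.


Sort tasks by relative deadline (ascending):
  Task 2: deadline = 5
  Task 5: deadline = 12
  Task 3: deadline = 24
  Task 1: deadline = 29
  Task 6: deadline = 30
  Task 4: deadline = 34
Priority order (highest first): [2, 5, 3, 1, 6, 4]
Highest priority task = 2

2


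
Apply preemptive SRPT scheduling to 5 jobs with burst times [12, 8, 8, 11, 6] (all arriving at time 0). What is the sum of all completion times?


Since all jobs arrive at t=0, SRPT equals SPT ordering.
SPT order: [6, 8, 8, 11, 12]
Completion times:
  Job 1: p=6, C=6
  Job 2: p=8, C=14
  Job 3: p=8, C=22
  Job 4: p=11, C=33
  Job 5: p=12, C=45
Total completion time = 6 + 14 + 22 + 33 + 45 = 120

120


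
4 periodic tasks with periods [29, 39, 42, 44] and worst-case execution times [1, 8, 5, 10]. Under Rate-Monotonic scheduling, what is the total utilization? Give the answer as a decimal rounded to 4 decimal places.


Compute individual utilizations (exact fractions):
  Task 1: C/T = 1/29 (approx. 0.0345)
  Task 2: C/T = 8/39 (approx. 0.2051)
  Task 3: C/T = 5/42 (approx. 0.119)
  Task 4: C/T = 10/44 = 5/22 (approx. 0.2273)
Total utilization U = 1/29 + 8/39 + 5/42 + 5/22 = 17009/29029
Rounded to 4 decimal places: U = 0.5859
RM (Liu & Layland) bound for 4 tasks = 0.756828; compare with U = 17009/29029 (approx. 0.585931)
U <= bound, so schedulable by RM sufficient condition.

0.5859


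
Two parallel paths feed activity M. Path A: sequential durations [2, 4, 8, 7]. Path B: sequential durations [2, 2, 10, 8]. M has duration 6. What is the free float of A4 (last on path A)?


ES(A4) = sum of predecessors on chain A = 14
EF(A4) = ES + duration = 14 + 7 = 21
Successor of A4 is M. ES(M) = max(sum(A), sum(B)) = max(21, 22) = 22
Free float = ES(successor) - EF(current) = 22 - 21 = 1

1


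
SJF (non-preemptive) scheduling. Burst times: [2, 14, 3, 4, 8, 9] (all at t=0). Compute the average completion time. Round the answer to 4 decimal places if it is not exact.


SJF order (ascending): [2, 3, 4, 8, 9, 14]
Completion times:
  Job 1: burst=2, C=2
  Job 2: burst=3, C=5
  Job 3: burst=4, C=9
  Job 4: burst=8, C=17
  Job 5: burst=9, C=26
  Job 6: burst=14, C=40
Average completion = 99/6 = 16.5

16.5


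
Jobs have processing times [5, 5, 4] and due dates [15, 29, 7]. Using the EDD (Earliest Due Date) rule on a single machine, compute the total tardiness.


Sort by due date (EDD order): [(4, 7), (5, 15), (5, 29)]
Compute completion times and tardiness:
  Job 1: p=4, d=7, C=4, tardiness=max(0,4-7)=0
  Job 2: p=5, d=15, C=9, tardiness=max(0,9-15)=0
  Job 3: p=5, d=29, C=14, tardiness=max(0,14-29)=0
Total tardiness = 0

0


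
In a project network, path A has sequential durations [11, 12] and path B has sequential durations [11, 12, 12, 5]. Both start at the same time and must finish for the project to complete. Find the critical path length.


Path A total = 11 + 12 = 23
Path B total = 11 + 12 + 12 + 5 = 40
Critical path = longest path = max(23, 40) = 40

40


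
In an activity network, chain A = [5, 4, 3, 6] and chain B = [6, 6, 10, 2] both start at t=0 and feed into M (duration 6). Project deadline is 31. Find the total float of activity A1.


Forward pass: ES(A1) = sum of predecessors on chain A = 0
EF = ES + duration = 0 + 5 = 5
Backward pass: LF(M) = deadline = 31; LS(M) = 31 - 6 = 25
LF(A1) = LS(M) - sum(successors on chain A) = 25 - 13 = 12
LS = LF - duration = 12 - 5 = 7
Total float = LS - ES = 7 - 0 = 7

7


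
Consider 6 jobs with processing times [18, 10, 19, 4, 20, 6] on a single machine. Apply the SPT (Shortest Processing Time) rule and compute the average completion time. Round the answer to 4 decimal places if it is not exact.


Sort jobs by processing time (SPT order): [4, 6, 10, 18, 19, 20]
Compute completion times sequentially:
  Job 1: processing = 4, completes at 4
  Job 2: processing = 6, completes at 10
  Job 3: processing = 10, completes at 20
  Job 4: processing = 18, completes at 38
  Job 5: processing = 19, completes at 57
  Job 6: processing = 20, completes at 77
Sum of completion times = 206
Average completion time = 206/6 = 34.3333

34.3333


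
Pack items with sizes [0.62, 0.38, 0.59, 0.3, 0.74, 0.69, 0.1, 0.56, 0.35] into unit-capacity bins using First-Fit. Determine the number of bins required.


Place items sequentially using First-Fit:
  Item 0.62 -> new Bin 1
  Item 0.38 -> Bin 1 (now 1.0)
  Item 0.59 -> new Bin 2
  Item 0.3 -> Bin 2 (now 0.89)
  Item 0.74 -> new Bin 3
  Item 0.69 -> new Bin 4
  Item 0.1 -> Bin 2 (now 0.99)
  Item 0.56 -> new Bin 5
  Item 0.35 -> Bin 5 (now 0.91)
Total bins used = 5

5


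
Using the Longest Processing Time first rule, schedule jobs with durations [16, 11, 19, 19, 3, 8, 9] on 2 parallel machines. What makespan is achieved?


Sort jobs in decreasing order (LPT): [19, 19, 16, 11, 9, 8, 3]
Assign each job to the least loaded machine:
  Machine 1: jobs [19, 16, 8], load = 43
  Machine 2: jobs [19, 11, 9, 3], load = 42
Makespan = max load = 43

43


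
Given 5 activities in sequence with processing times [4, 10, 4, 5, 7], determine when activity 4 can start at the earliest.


Activity 4 starts after activities 1 through 3 complete.
Predecessor durations: [4, 10, 4]
ES = 4 + 10 + 4 = 18

18


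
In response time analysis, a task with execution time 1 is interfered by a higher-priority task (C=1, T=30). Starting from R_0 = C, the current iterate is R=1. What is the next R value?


R_next = C + ceil(R_prev / T_hp) * C_hp
ceil(1 / 30) = ceil(0.0333) = 1
Interference = 1 * 1 = 1
R_next = 1 + 1 = 2

2


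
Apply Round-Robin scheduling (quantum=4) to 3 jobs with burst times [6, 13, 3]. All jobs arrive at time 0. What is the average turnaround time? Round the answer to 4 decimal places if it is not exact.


Time quantum = 4
Execution trace:
  J1 runs 4 units, time = 4
  J2 runs 4 units, time = 8
  J3 runs 3 units, time = 11
  J1 runs 2 units, time = 13
  J2 runs 4 units, time = 17
  J2 runs 4 units, time = 21
  J2 runs 1 units, time = 22
Finish times: [13, 22, 11]
Average turnaround = 46/3 = 15.3333

15.3333


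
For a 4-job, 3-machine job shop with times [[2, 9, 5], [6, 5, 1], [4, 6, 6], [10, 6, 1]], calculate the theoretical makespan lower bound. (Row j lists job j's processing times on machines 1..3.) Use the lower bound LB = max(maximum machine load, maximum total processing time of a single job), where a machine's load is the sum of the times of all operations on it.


Machine loads:
  Machine 1: 2 + 6 + 4 + 10 = 22
  Machine 2: 9 + 5 + 6 + 6 = 26
  Machine 3: 5 + 1 + 6 + 1 = 13
Max machine load = 26
Job totals:
  Job 1: 16
  Job 2: 12
  Job 3: 16
  Job 4: 17
Max job total = 17
Lower bound = max(26, 17) = 26

26


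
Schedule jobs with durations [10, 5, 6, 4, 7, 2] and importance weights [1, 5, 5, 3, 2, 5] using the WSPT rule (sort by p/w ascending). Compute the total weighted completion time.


Compute p/w ratios and sort ascending (WSPT): [(2, 5), (5, 5), (6, 5), (4, 3), (7, 2), (10, 1)]
Compute weighted completion times:
  Job (p=2,w=5): C=2, w*C=5*2=10
  Job (p=5,w=5): C=7, w*C=5*7=35
  Job (p=6,w=5): C=13, w*C=5*13=65
  Job (p=4,w=3): C=17, w*C=3*17=51
  Job (p=7,w=2): C=24, w*C=2*24=48
  Job (p=10,w=1): C=34, w*C=1*34=34
Total weighted completion time = 243

243


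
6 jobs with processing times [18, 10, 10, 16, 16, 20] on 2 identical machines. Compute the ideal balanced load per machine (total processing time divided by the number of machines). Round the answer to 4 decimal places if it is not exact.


Total processing time = 18 + 10 + 10 + 16 + 16 + 20 = 90
Number of machines = 2
Ideal balanced load = 90 / 2 = 45.0

45.0


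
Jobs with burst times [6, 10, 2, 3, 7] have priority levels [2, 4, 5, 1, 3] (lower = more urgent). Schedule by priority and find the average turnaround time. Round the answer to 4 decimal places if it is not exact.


Sort by priority (ascending = highest first):
Order: [(1, 3), (2, 6), (3, 7), (4, 10), (5, 2)]
Completion times:
  Priority 1, burst=3, C=3
  Priority 2, burst=6, C=9
  Priority 3, burst=7, C=16
  Priority 4, burst=10, C=26
  Priority 5, burst=2, C=28
Average turnaround = 82/5 = 16.4

16.4


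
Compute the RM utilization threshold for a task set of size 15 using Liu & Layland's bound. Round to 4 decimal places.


Compute 2^(1/15) = 1.0472941228
Subtract 1: 1.0472941228 - 1 = 0.0472941228
Multiply by n: 15 * 0.0472941228 = 0.7094118420
Round to 4 dp: 0.7094

0.7094


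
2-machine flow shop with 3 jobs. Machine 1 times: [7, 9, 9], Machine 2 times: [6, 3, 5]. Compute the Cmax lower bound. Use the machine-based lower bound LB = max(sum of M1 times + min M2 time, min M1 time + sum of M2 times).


LB1 = sum(M1 times) + min(M2 times) = 25 + 3 = 28
LB2 = min(M1 times) + sum(M2 times) = 7 + 14 = 21
Lower bound = max(LB1, LB2) = max(28, 21) = 28

28


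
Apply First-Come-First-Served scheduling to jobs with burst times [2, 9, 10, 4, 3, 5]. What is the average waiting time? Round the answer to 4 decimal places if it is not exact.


FCFS order (as given): [2, 9, 10, 4, 3, 5]
Waiting times:
  Job 1: wait = 0
  Job 2: wait = 2
  Job 3: wait = 11
  Job 4: wait = 21
  Job 5: wait = 25
  Job 6: wait = 28
Sum of waiting times = 87
Average waiting time = 87/6 = 14.5

14.5


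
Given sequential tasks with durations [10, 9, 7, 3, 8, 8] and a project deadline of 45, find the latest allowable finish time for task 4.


LF(activity 4) = deadline - sum of successor durations
Successors: activities 5 through 6 with durations [8, 8]
Sum of successor durations = 16
LF = 45 - 16 = 29

29


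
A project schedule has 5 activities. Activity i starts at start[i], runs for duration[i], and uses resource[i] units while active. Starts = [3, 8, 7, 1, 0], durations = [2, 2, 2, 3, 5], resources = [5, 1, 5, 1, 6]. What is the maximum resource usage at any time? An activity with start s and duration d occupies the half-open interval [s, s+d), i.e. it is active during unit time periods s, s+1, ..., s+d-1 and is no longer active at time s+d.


Each activity i is active on [start_i, start_i + duration_i).
Compute total resource usage per time slot:
  t=0: active resources = [6], total = 6
  t=1: active resources = [1, 6], total = 7
  t=2: active resources = [1, 6], total = 7
  t=3: active resources = [5, 1, 6], total = 12
  t=4: active resources = [5, 6], total = 11
  t=5: active resources = [], total = 0
  t=6: active resources = [], total = 0
  t=7: active resources = [5], total = 5
  t=8: active resources = [1, 5], total = 6
  t=9: active resources = [1], total = 1
Peak resource demand = 12

12


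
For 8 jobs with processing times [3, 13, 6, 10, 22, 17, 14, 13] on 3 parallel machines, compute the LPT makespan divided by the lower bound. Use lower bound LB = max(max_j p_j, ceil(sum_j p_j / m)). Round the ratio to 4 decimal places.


LPT order: [22, 17, 14, 13, 13, 10, 6, 3]
Machine loads after assignment: [32, 33, 33]
LPT makespan = 33
Lower bound = max(max_job, ceil(total/3)) = max(22, 33) = 33
Ratio = 33 / 33 = 1.0

1.0


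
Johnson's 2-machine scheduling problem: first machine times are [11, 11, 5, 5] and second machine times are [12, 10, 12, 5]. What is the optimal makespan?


Apply Johnson's rule:
  Group 1 (a <= b): [(3, 5, 12), (4, 5, 5), (1, 11, 12)]
  Group 2 (a > b): [(2, 11, 10)]
Optimal job order: [3, 4, 1, 2]
Schedule:
  Job 3: M1 done at 5, M2 done at 17
  Job 4: M1 done at 10, M2 done at 22
  Job 1: M1 done at 21, M2 done at 34
  Job 2: M1 done at 32, M2 done at 44
Makespan = 44

44


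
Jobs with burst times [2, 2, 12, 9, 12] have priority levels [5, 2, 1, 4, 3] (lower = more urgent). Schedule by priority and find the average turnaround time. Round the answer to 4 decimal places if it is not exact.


Sort by priority (ascending = highest first):
Order: [(1, 12), (2, 2), (3, 12), (4, 9), (5, 2)]
Completion times:
  Priority 1, burst=12, C=12
  Priority 2, burst=2, C=14
  Priority 3, burst=12, C=26
  Priority 4, burst=9, C=35
  Priority 5, burst=2, C=37
Average turnaround = 124/5 = 24.8

24.8


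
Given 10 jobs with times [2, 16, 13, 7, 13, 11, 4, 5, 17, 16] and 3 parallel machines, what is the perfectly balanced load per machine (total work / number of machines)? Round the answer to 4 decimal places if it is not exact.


Total processing time = 2 + 16 + 13 + 7 + 13 + 11 + 4 + 5 + 17 + 16 = 104
Number of machines = 3
Ideal balanced load = 104 / 3 = 34.6667

34.6667


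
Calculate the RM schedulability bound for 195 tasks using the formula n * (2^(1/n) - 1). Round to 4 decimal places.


Compute 2^(1/195) = 1.0035609260
Subtract 1: 1.0035609260 - 1 = 0.0035609260
Multiply by n: 195 * 0.0035609260 = 0.6943805700
Round to 4 dp: 0.6944

0.6944


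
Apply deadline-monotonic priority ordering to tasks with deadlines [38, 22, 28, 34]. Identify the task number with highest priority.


Sort tasks by relative deadline (ascending):
  Task 2: deadline = 22
  Task 3: deadline = 28
  Task 4: deadline = 34
  Task 1: deadline = 38
Priority order (highest first): [2, 3, 4, 1]
Highest priority task = 2

2


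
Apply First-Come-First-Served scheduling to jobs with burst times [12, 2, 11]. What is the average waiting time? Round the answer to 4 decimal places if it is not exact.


FCFS order (as given): [12, 2, 11]
Waiting times:
  Job 1: wait = 0
  Job 2: wait = 12
  Job 3: wait = 14
Sum of waiting times = 26
Average waiting time = 26/3 = 8.6667

8.6667


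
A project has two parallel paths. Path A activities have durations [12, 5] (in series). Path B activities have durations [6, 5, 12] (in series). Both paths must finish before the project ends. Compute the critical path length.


Path A total = 12 + 5 = 17
Path B total = 6 + 5 + 12 = 23
Critical path = longest path = max(17, 23) = 23

23


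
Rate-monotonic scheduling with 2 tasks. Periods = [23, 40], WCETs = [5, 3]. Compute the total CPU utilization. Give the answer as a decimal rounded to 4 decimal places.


Compute individual utilizations (exact fractions):
  Task 1: C/T = 5/23 (approx. 0.2174)
  Task 2: C/T = 3/40 (approx. 0.075)
Total utilization U = 5/23 + 3/40 = 269/920
Rounded to 4 decimal places: U = 0.2924
RM (Liu & Layland) bound for 2 tasks = 0.828427; compare with U = 269/920 (approx. 0.292391)
U <= bound, so schedulable by RM sufficient condition.

0.2924


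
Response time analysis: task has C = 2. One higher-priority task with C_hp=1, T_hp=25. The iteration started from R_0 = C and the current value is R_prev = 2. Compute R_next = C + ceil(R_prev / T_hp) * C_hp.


R_next = C + ceil(R_prev / T_hp) * C_hp
ceil(2 / 25) = ceil(0.08) = 1
Interference = 1 * 1 = 1
R_next = 2 + 1 = 3

3


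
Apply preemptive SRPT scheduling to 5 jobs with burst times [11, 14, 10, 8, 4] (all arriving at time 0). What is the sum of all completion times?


Since all jobs arrive at t=0, SRPT equals SPT ordering.
SPT order: [4, 8, 10, 11, 14]
Completion times:
  Job 1: p=4, C=4
  Job 2: p=8, C=12
  Job 3: p=10, C=22
  Job 4: p=11, C=33
  Job 5: p=14, C=47
Total completion time = 4 + 12 + 22 + 33 + 47 = 118

118


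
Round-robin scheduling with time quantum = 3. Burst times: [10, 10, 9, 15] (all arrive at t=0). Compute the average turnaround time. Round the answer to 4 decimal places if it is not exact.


Time quantum = 3
Execution trace:
  J1 runs 3 units, time = 3
  J2 runs 3 units, time = 6
  J3 runs 3 units, time = 9
  J4 runs 3 units, time = 12
  J1 runs 3 units, time = 15
  J2 runs 3 units, time = 18
  J3 runs 3 units, time = 21
  J4 runs 3 units, time = 24
  J1 runs 3 units, time = 27
  J2 runs 3 units, time = 30
  J3 runs 3 units, time = 33
  J4 runs 3 units, time = 36
  J1 runs 1 units, time = 37
  J2 runs 1 units, time = 38
  J4 runs 3 units, time = 41
  J4 runs 3 units, time = 44
Finish times: [37, 38, 33, 44]
Average turnaround = 152/4 = 38.0

38.0


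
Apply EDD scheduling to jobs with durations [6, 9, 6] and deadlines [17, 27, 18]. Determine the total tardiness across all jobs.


Sort by due date (EDD order): [(6, 17), (6, 18), (9, 27)]
Compute completion times and tardiness:
  Job 1: p=6, d=17, C=6, tardiness=max(0,6-17)=0
  Job 2: p=6, d=18, C=12, tardiness=max(0,12-18)=0
  Job 3: p=9, d=27, C=21, tardiness=max(0,21-27)=0
Total tardiness = 0

0


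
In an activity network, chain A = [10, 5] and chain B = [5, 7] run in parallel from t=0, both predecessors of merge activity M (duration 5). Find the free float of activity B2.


ES(B2) = sum of predecessors on chain B = 5
EF(B2) = ES + duration = 5 + 7 = 12
Successor of B2 is M. ES(M) = max(sum(A), sum(B)) = max(15, 12) = 15
Free float = ES(successor) - EF(current) = 15 - 12 = 3

3


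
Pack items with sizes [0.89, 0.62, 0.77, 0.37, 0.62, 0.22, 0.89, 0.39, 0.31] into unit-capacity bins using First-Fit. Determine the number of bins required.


Place items sequentially using First-Fit:
  Item 0.89 -> new Bin 1
  Item 0.62 -> new Bin 2
  Item 0.77 -> new Bin 3
  Item 0.37 -> Bin 2 (now 0.99)
  Item 0.62 -> new Bin 4
  Item 0.22 -> Bin 3 (now 0.99)
  Item 0.89 -> new Bin 5
  Item 0.39 -> new Bin 6
  Item 0.31 -> Bin 4 (now 0.93)
Total bins used = 6

6


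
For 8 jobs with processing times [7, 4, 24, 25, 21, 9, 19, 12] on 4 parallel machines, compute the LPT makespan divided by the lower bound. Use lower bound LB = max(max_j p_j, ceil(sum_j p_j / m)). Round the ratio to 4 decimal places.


LPT order: [25, 24, 21, 19, 12, 9, 7, 4]
Machine loads after assignment: [29, 31, 30, 31]
LPT makespan = 31
Lower bound = max(max_job, ceil(total/4)) = max(25, 31) = 31
Ratio = 31 / 31 = 1.0

1.0


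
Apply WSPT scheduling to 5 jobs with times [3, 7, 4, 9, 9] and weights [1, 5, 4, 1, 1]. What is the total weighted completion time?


Compute p/w ratios and sort ascending (WSPT): [(4, 4), (7, 5), (3, 1), (9, 1), (9, 1)]
Compute weighted completion times:
  Job (p=4,w=4): C=4, w*C=4*4=16
  Job (p=7,w=5): C=11, w*C=5*11=55
  Job (p=3,w=1): C=14, w*C=1*14=14
  Job (p=9,w=1): C=23, w*C=1*23=23
  Job (p=9,w=1): C=32, w*C=1*32=32
Total weighted completion time = 140

140


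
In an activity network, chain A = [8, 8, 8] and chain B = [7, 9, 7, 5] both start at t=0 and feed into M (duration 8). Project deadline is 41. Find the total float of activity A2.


Forward pass: ES(A2) = sum of predecessors on chain A = 8
EF = ES + duration = 8 + 8 = 16
Backward pass: LF(M) = deadline = 41; LS(M) = 41 - 8 = 33
LF(A2) = LS(M) - sum(successors on chain A) = 33 - 8 = 25
LS = LF - duration = 25 - 8 = 17
Total float = LS - ES = 17 - 8 = 9

9


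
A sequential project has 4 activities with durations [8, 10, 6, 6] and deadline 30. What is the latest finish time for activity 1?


LF(activity 1) = deadline - sum of successor durations
Successors: activities 2 through 4 with durations [10, 6, 6]
Sum of successor durations = 22
LF = 30 - 22 = 8

8


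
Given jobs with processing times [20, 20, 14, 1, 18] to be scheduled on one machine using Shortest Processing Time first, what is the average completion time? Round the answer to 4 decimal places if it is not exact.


Sort jobs by processing time (SPT order): [1, 14, 18, 20, 20]
Compute completion times sequentially:
  Job 1: processing = 1, completes at 1
  Job 2: processing = 14, completes at 15
  Job 3: processing = 18, completes at 33
  Job 4: processing = 20, completes at 53
  Job 5: processing = 20, completes at 73
Sum of completion times = 175
Average completion time = 175/5 = 35.0

35.0


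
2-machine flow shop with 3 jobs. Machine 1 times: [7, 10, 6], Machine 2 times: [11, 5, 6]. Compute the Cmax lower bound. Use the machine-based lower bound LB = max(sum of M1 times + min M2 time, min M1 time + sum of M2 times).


LB1 = sum(M1 times) + min(M2 times) = 23 + 5 = 28
LB2 = min(M1 times) + sum(M2 times) = 6 + 22 = 28
Lower bound = max(LB1, LB2) = max(28, 28) = 28

28


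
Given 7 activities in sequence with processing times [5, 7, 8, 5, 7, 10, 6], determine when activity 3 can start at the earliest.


Activity 3 starts after activities 1 through 2 complete.
Predecessor durations: [5, 7]
ES = 5 + 7 = 12

12


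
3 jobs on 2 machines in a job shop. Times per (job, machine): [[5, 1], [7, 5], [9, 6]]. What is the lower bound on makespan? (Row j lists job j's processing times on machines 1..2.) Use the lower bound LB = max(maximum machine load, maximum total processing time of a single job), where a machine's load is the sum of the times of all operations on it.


Machine loads:
  Machine 1: 5 + 7 + 9 = 21
  Machine 2: 1 + 5 + 6 = 12
Max machine load = 21
Job totals:
  Job 1: 6
  Job 2: 12
  Job 3: 15
Max job total = 15
Lower bound = max(21, 15) = 21

21


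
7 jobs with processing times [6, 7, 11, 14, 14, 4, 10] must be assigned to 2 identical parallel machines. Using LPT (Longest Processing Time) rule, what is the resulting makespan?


Sort jobs in decreasing order (LPT): [14, 14, 11, 10, 7, 6, 4]
Assign each job to the least loaded machine:
  Machine 1: jobs [14, 11, 6, 4], load = 35
  Machine 2: jobs [14, 10, 7], load = 31
Makespan = max load = 35

35


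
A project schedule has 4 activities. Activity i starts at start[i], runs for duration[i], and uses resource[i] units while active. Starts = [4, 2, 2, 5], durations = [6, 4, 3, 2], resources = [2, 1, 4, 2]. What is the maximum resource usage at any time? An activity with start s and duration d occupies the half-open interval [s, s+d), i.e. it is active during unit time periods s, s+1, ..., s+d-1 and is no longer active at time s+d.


Each activity i is active on [start_i, start_i + duration_i).
Compute total resource usage per time slot:
  t=0: active resources = [], total = 0
  t=1: active resources = [], total = 0
  t=2: active resources = [1, 4], total = 5
  t=3: active resources = [1, 4], total = 5
  t=4: active resources = [2, 1, 4], total = 7
  t=5: active resources = [2, 1, 2], total = 5
  t=6: active resources = [2, 2], total = 4
  t=7: active resources = [2], total = 2
  t=8: active resources = [2], total = 2
  t=9: active resources = [2], total = 2
Peak resource demand = 7

7


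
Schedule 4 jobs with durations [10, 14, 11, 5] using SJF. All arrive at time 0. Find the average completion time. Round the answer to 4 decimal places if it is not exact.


SJF order (ascending): [5, 10, 11, 14]
Completion times:
  Job 1: burst=5, C=5
  Job 2: burst=10, C=15
  Job 3: burst=11, C=26
  Job 4: burst=14, C=40
Average completion = 86/4 = 21.5

21.5


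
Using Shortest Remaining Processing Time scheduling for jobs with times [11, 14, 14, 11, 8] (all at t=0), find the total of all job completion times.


Since all jobs arrive at t=0, SRPT equals SPT ordering.
SPT order: [8, 11, 11, 14, 14]
Completion times:
  Job 1: p=8, C=8
  Job 2: p=11, C=19
  Job 3: p=11, C=30
  Job 4: p=14, C=44
  Job 5: p=14, C=58
Total completion time = 8 + 19 + 30 + 44 + 58 = 159

159


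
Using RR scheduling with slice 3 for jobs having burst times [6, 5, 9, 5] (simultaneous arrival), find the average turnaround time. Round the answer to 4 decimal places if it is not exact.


Time quantum = 3
Execution trace:
  J1 runs 3 units, time = 3
  J2 runs 3 units, time = 6
  J3 runs 3 units, time = 9
  J4 runs 3 units, time = 12
  J1 runs 3 units, time = 15
  J2 runs 2 units, time = 17
  J3 runs 3 units, time = 20
  J4 runs 2 units, time = 22
  J3 runs 3 units, time = 25
Finish times: [15, 17, 25, 22]
Average turnaround = 79/4 = 19.75

19.75


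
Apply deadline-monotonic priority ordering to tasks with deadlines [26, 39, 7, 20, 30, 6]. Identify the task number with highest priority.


Sort tasks by relative deadline (ascending):
  Task 6: deadline = 6
  Task 3: deadline = 7
  Task 4: deadline = 20
  Task 1: deadline = 26
  Task 5: deadline = 30
  Task 2: deadline = 39
Priority order (highest first): [6, 3, 4, 1, 5, 2]
Highest priority task = 6

6


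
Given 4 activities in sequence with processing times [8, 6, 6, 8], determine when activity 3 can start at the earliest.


Activity 3 starts after activities 1 through 2 complete.
Predecessor durations: [8, 6]
ES = 8 + 6 = 14

14


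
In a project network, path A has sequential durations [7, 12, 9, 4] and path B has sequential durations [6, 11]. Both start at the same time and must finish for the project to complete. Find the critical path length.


Path A total = 7 + 12 + 9 + 4 = 32
Path B total = 6 + 11 = 17
Critical path = longest path = max(32, 17) = 32

32


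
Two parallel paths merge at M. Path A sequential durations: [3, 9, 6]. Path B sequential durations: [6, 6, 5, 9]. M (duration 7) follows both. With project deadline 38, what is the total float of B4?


Forward pass: ES(B4) = sum of predecessors on chain B = 17
EF = ES + duration = 17 + 9 = 26
Backward pass: LF(M) = deadline = 38; LS(M) = 38 - 7 = 31
LF(B4) = LS(M) - sum(successors on chain B) = 31 - 0 = 31
LS = LF - duration = 31 - 9 = 22
Total float = LS - ES = 22 - 17 = 5

5


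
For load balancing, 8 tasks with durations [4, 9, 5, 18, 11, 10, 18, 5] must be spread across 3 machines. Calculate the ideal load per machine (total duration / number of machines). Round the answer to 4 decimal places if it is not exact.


Total processing time = 4 + 9 + 5 + 18 + 11 + 10 + 18 + 5 = 80
Number of machines = 3
Ideal balanced load = 80 / 3 = 26.6667

26.6667


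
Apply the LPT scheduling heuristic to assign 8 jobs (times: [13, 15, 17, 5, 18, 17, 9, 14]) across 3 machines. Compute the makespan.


Sort jobs in decreasing order (LPT): [18, 17, 17, 15, 14, 13, 9, 5]
Assign each job to the least loaded machine:
  Machine 1: jobs [18, 13, 9], load = 40
  Machine 2: jobs [17, 15], load = 32
  Machine 3: jobs [17, 14, 5], load = 36
Makespan = max load = 40

40


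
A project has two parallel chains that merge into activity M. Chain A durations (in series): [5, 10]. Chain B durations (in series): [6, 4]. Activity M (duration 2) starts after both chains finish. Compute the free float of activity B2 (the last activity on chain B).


ES(B2) = sum of predecessors on chain B = 6
EF(B2) = ES + duration = 6 + 4 = 10
Successor of B2 is M. ES(M) = max(sum(A), sum(B)) = max(15, 10) = 15
Free float = ES(successor) - EF(current) = 15 - 10 = 5

5


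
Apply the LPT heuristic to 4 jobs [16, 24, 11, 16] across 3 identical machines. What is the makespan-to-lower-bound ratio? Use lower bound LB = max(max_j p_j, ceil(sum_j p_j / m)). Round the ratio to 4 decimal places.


LPT order: [24, 16, 16, 11]
Machine loads after assignment: [24, 27, 16]
LPT makespan = 27
Lower bound = max(max_job, ceil(total/3)) = max(24, 23) = 24
Ratio = 27 / 24 = 1.125

1.125


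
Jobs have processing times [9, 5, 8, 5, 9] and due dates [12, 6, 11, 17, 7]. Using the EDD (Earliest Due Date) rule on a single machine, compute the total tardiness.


Sort by due date (EDD order): [(5, 6), (9, 7), (8, 11), (9, 12), (5, 17)]
Compute completion times and tardiness:
  Job 1: p=5, d=6, C=5, tardiness=max(0,5-6)=0
  Job 2: p=9, d=7, C=14, tardiness=max(0,14-7)=7
  Job 3: p=8, d=11, C=22, tardiness=max(0,22-11)=11
  Job 4: p=9, d=12, C=31, tardiness=max(0,31-12)=19
  Job 5: p=5, d=17, C=36, tardiness=max(0,36-17)=19
Total tardiness = 56

56


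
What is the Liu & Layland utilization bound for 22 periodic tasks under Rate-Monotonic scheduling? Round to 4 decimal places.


Compute 2^(1/22) = 1.0320082797
Subtract 1: 1.0320082797 - 1 = 0.0320082797
Multiply by n: 22 * 0.0320082797 = 0.7041821534
Round to 4 dp: 0.7042

0.7042


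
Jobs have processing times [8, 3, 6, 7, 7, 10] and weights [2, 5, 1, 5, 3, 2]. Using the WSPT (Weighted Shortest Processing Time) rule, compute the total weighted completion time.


Compute p/w ratios and sort ascending (WSPT): [(3, 5), (7, 5), (7, 3), (8, 2), (10, 2), (6, 1)]
Compute weighted completion times:
  Job (p=3,w=5): C=3, w*C=5*3=15
  Job (p=7,w=5): C=10, w*C=5*10=50
  Job (p=7,w=3): C=17, w*C=3*17=51
  Job (p=8,w=2): C=25, w*C=2*25=50
  Job (p=10,w=2): C=35, w*C=2*35=70
  Job (p=6,w=1): C=41, w*C=1*41=41
Total weighted completion time = 277

277


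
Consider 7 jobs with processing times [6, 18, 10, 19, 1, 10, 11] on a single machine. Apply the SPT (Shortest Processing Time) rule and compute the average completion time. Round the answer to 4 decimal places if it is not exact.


Sort jobs by processing time (SPT order): [1, 6, 10, 10, 11, 18, 19]
Compute completion times sequentially:
  Job 1: processing = 1, completes at 1
  Job 2: processing = 6, completes at 7
  Job 3: processing = 10, completes at 17
  Job 4: processing = 10, completes at 27
  Job 5: processing = 11, completes at 38
  Job 6: processing = 18, completes at 56
  Job 7: processing = 19, completes at 75
Sum of completion times = 221
Average completion time = 221/7 = 31.5714

31.5714


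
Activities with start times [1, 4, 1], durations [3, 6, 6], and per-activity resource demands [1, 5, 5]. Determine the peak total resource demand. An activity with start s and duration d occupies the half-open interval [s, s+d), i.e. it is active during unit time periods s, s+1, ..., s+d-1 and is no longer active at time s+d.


Each activity i is active on [start_i, start_i + duration_i).
Compute total resource usage per time slot:
  t=0: active resources = [], total = 0
  t=1: active resources = [1, 5], total = 6
  t=2: active resources = [1, 5], total = 6
  t=3: active resources = [1, 5], total = 6
  t=4: active resources = [5, 5], total = 10
  t=5: active resources = [5, 5], total = 10
  t=6: active resources = [5, 5], total = 10
  t=7: active resources = [5], total = 5
  t=8: active resources = [5], total = 5
  t=9: active resources = [5], total = 5
Peak resource demand = 10

10


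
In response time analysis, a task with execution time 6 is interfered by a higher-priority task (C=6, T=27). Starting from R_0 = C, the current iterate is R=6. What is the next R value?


R_next = C + ceil(R_prev / T_hp) * C_hp
ceil(6 / 27) = ceil(0.2222) = 1
Interference = 1 * 6 = 6
R_next = 6 + 6 = 12

12


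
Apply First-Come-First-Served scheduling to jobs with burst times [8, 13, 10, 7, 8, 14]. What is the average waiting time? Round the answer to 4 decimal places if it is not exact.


FCFS order (as given): [8, 13, 10, 7, 8, 14]
Waiting times:
  Job 1: wait = 0
  Job 2: wait = 8
  Job 3: wait = 21
  Job 4: wait = 31
  Job 5: wait = 38
  Job 6: wait = 46
Sum of waiting times = 144
Average waiting time = 144/6 = 24.0

24.0


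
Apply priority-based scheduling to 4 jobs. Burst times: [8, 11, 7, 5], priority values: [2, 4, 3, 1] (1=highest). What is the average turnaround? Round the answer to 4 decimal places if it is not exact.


Sort by priority (ascending = highest first):
Order: [(1, 5), (2, 8), (3, 7), (4, 11)]
Completion times:
  Priority 1, burst=5, C=5
  Priority 2, burst=8, C=13
  Priority 3, burst=7, C=20
  Priority 4, burst=11, C=31
Average turnaround = 69/4 = 17.25

17.25
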